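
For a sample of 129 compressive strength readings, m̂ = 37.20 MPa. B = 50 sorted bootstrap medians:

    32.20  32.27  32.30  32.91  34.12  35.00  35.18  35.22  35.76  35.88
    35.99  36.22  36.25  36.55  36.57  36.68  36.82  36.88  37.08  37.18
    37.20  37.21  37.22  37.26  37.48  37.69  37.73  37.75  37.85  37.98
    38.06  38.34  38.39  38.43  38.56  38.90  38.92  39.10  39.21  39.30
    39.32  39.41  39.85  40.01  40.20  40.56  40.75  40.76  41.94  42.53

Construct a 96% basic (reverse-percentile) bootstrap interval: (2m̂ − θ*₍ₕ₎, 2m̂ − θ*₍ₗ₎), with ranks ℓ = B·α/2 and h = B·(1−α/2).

Percentile endpoints at ranks 1 and 49: θ*₍1₎ = 32.20, θ*₍49₎ = 41.94.
Basic interval reflects these around m̂:
  lower = 2 × 37.20 − 41.94 = 32.46
  upper = 2 × 37.20 − 32.20 = 42.20

(32.46, 42.20)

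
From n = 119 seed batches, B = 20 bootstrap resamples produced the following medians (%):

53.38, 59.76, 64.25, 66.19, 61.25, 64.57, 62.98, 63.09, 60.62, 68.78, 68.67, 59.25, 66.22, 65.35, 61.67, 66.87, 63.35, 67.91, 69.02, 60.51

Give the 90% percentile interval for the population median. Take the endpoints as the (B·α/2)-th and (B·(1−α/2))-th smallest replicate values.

(53.38, 68.78)

Sorted replicates: 53.38, 59.25, 59.76, 60.51, 60.62, 61.25, 61.67, 62.98, 63.09, 63.35, 64.25, 64.57, 65.35, 66.19, 66.22, 66.87, 67.91, 68.67, 68.78, 69.02
α = 0.10; lower rank = 20 × 0.050 = 1; upper rank = 20 × 0.950 = 19.
The 1st smallest replicate is 53.38; the 19th is 68.78.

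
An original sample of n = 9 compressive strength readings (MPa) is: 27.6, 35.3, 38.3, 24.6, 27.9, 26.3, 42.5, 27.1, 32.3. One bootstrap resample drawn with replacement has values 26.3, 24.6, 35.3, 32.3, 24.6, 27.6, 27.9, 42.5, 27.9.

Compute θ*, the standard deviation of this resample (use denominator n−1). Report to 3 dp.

Mean = 29.8889; sum of squared deviations = 276.1089
s² = 276.1089 / 8 = 34.5136
s = √34.5136 = 5.875

θ* = 5.875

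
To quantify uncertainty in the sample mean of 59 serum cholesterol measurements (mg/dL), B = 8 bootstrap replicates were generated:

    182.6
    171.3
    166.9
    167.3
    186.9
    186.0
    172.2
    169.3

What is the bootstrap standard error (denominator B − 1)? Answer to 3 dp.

SE* = 8.439

Bootstrap SE is the standard deviation of the 8 replicate means.
Mean of replicates: (182.6 + 171.3 + 166.9 + 167.3 + 186.9 + 186.0 + 172.2 + 169.3) / 8 = 1402.5000 / 8 = 175.3125
Sum of squared deviations: (+7.2875)² + (−4.0125)² + (−8.4125)² + (−8.0125)² + (+11.5875)² + (+10.6875)² + (−3.1125)² + (−6.0125)² = 498.5087
Variance = 498.5087 / 7 = 71.2155
SE* = √71.2155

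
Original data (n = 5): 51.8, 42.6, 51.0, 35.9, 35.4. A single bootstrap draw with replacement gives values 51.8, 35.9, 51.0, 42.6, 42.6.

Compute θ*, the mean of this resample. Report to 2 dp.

θ* = 44.78

Mean = (51.8 + 35.9 + 51.0 + 42.6 + 42.6) / 5 = 223.90 / 5 = 44.78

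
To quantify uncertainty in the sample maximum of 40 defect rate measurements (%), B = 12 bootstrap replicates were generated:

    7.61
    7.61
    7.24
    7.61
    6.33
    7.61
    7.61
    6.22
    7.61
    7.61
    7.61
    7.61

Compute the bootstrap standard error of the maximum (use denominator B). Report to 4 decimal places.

SE* = 0.4947

Bootstrap SE is the standard deviation of the 12 replicate maximums.
Mean of replicates: (7.61 + 7.61 + 7.24 + 7.61 + 6.33 + 7.61 + 7.61 + 6.22 + 7.61 + 7.61 + 7.61 + 7.61) / 12 = 88.28000 / 12 = 7.35667
Sum of squared deviations: (+0.25333)² + (+0.25333)² + (−0.11667)² + (+0.25333)² + (−1.02667)² + (+0.25333)² + (+0.25333)² + (−1.13667)² + (+0.25333)² + (+0.25333)² + (+0.25333)² + (+0.25333)² = 2.93727
Variance = 2.93727 / 12 = 0.24477
SE* = √0.24477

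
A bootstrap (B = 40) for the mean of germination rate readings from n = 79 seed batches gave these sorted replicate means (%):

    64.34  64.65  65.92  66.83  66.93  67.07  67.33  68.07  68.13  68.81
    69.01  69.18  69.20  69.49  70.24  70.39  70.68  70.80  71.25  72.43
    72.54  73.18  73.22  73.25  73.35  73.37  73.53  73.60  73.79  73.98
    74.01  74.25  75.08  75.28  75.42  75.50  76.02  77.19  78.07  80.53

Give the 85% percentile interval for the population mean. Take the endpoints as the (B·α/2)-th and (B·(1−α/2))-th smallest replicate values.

α = 0.15; lower rank = 40 × 0.075 = 3; upper rank = 40 × 0.925 = 37.
The 3rd smallest replicate is 65.92; the 37th is 76.02.

(65.92, 76.02)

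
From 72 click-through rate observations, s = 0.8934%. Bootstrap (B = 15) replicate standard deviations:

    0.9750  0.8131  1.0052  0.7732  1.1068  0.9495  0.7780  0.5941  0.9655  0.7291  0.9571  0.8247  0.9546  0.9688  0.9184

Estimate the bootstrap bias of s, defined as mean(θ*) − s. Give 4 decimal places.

mean(θ*) = (0.9750 + 0.8131 + 1.0052 + 0.7732 + 1.1068 + 0.9495 + 0.7780 + 0.5941 + 0.9655 + 0.7291 + 0.9571 + 0.8247 + 0.9546 + 0.9688 + 0.9184) / 15 = 0.88754
bias = 0.88754 − 0.8934

bias = −0.0059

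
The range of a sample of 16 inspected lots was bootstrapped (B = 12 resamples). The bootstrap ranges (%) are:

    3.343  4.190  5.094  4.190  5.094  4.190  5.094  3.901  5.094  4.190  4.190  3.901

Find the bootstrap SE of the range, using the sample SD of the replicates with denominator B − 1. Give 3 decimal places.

SE* = 0.584

Bootstrap SE is the standard deviation of the 12 replicate ranges.
Mean of replicates: (3.343 + 4.190 + 5.094 + 4.190 + 5.094 + 4.190 + 5.094 + 3.901 + 5.094 + 4.190 + 4.190 + 3.901) / 12 = 52.4710 / 12 = 4.3726
Sum of squared deviations: (−1.0296)² + (−0.1826)² + (+0.7214)² + (−0.1826)² + (+0.7214)² + (−0.1826)² + (+0.7214)² + (−0.4716)² + (+0.7214)² + (−0.1826)² + (−0.1826)² + (−0.4716)² = 3.7533
Variance = 3.7533 / 11 = 0.3412
SE* = √0.3412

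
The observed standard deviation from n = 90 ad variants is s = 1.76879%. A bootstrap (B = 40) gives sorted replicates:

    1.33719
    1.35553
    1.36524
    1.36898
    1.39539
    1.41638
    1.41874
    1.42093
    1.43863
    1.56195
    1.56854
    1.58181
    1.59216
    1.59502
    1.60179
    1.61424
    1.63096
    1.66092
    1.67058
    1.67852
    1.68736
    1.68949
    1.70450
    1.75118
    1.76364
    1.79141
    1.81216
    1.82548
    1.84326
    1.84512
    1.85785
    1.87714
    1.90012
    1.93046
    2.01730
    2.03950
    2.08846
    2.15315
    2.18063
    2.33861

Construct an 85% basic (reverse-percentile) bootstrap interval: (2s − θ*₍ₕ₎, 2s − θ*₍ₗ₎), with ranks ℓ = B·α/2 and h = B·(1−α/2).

Percentile endpoints at ranks 3 and 37: θ*₍3₎ = 1.36524, θ*₍37₎ = 2.08846.
Basic interval reflects these around s:
  lower = 2 × 1.76879 − 2.08846 = 1.44912
  upper = 2 × 1.76879 − 1.36524 = 2.17234

(1.44912, 2.17234)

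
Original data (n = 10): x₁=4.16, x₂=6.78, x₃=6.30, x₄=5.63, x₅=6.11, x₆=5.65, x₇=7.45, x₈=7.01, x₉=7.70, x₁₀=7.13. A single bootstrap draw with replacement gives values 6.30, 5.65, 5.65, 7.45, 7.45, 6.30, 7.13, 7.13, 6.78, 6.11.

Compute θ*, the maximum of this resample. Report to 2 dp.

θ* = 7.45

Maximum = 7.45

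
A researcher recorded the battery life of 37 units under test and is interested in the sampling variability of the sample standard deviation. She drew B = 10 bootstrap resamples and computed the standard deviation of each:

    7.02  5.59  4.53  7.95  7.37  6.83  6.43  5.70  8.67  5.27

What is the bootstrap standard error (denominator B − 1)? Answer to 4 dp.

SE* = 1.2824

Bootstrap SE is the standard deviation of the 10 replicate standard deviations.
Mean of replicates: (7.02 + 5.59 + 4.53 + 7.95 + 7.37 + 6.83 + 6.43 + 5.70 + 8.67 + 5.27) / 10 = 65.36000 / 10 = 6.53600
Sum of squared deviations: (+0.48400)² + (−0.94600)² + (−2.00600)² + (+1.41400)² + (+0.83400)² + (+0.29400)² + (−0.10600)² + (−0.83600)² + (+2.13400)² + (−1.26600)² = 14.80144
Variance = 14.80144 / 9 = 1.64460
SE* = √1.64460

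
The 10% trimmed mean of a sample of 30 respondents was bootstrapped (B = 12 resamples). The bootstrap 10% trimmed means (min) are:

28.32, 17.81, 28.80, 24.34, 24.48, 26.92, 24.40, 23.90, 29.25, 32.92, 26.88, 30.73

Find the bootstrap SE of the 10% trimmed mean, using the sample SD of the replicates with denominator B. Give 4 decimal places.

SE* = 3.7747

Bootstrap SE is the standard deviation of the 12 replicate 10% trimmed means.
Mean of replicates: (28.32 + 17.81 + 28.80 + 24.34 + 24.48 + 26.92 + 24.40 + 23.90 + 29.25 + 32.92 + 26.88 + 30.73) / 12 = 318.75000 / 12 = 26.56250
Sum of squared deviations: (+1.75750)² + (−8.75250)² + (+2.23750)² + (−2.22250)² + (−2.08250)² + (+0.35750)² + (−2.16250)² + (−2.66250)² + (+2.68750)² + (+6.35750)² + (+0.31750)² + (+4.16750)² = 170.98023
Variance = 170.98023 / 12 = 14.24835
SE* = √14.24835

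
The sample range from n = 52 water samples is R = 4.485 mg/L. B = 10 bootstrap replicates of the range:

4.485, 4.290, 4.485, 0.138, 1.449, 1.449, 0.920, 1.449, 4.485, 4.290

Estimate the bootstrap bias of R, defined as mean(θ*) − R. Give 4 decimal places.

mean(θ*) = (4.485 + 4.290 + 4.485 + 0.138 + 1.449 + 1.449 + 0.920 + 1.449 + 4.485 + 4.290) / 10 = 2.74400
bias = 2.74400 − 4.485

bias = −1.7410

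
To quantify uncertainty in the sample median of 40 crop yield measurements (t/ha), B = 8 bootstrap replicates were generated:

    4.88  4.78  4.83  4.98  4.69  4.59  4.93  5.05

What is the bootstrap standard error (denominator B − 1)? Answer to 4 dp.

SE* = 0.1522

Bootstrap SE is the standard deviation of the 8 replicate medians.
Mean of replicates: (4.88 + 4.78 + 4.83 + 4.98 + 4.69 + 4.59 + 4.93 + 5.05) / 8 = 38.73000 / 8 = 4.84125
Sum of squared deviations: (+0.03875)² + (−0.06125)² + (−0.01125)² + (+0.13875)² + (−0.15125)² + (−0.25125)² + (+0.08875)² + (+0.20875)² = 0.16209
Variance = 0.16209 / 7 = 0.02316
SE* = √0.02316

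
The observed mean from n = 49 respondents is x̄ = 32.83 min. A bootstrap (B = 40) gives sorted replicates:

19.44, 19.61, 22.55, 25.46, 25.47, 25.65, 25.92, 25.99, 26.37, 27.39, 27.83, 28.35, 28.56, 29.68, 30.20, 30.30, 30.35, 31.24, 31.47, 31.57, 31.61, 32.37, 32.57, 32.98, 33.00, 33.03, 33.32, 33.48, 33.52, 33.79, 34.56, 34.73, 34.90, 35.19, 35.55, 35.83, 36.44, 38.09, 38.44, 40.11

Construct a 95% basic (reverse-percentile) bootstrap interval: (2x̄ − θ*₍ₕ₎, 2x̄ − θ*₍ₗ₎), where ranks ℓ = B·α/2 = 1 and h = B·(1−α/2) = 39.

Percentile endpoints at ranks 1 and 39: θ*₍1₎ = 19.44, θ*₍39₎ = 38.44.
Basic interval reflects these around x̄:
  lower = 2 × 32.83 − 38.44 = 27.22
  upper = 2 × 32.83 − 19.44 = 46.22

(27.22, 46.22)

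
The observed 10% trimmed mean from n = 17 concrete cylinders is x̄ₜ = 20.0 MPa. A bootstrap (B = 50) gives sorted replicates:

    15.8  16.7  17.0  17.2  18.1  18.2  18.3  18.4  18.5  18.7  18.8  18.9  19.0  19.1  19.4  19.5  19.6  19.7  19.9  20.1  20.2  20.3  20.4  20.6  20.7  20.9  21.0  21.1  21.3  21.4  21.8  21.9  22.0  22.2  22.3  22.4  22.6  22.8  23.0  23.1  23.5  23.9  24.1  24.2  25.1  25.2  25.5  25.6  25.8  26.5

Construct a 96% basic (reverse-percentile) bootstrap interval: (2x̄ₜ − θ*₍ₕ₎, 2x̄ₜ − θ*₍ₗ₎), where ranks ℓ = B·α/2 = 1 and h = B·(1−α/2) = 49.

Percentile endpoints at ranks 1 and 49: θ*₍1₎ = 15.8, θ*₍49₎ = 25.8.
Basic interval reflects these around x̄ₜ:
  lower = 2 × 20.0 − 25.8 = 14.2
  upper = 2 × 20.0 − 15.8 = 24.2

(14.2, 24.2)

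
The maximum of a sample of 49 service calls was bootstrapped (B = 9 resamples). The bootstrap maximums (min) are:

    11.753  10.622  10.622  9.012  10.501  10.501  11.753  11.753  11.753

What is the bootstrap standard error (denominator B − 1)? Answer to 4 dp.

SE* = 0.9317

Bootstrap SE is the standard deviation of the 9 replicate maximums.
Mean of replicates: (11.753 + 10.622 + 10.622 + 9.012 + 10.501 + 10.501 + 11.753 + 11.753 + 11.753) / 9 = 98.27000 / 9 = 10.91889
Sum of squared deviations: (+0.83411)² + (−0.29689)² + (−0.29689)² + (−1.90689)² + (−0.41789)² + (−0.41789)² + (+0.83411)² + (+0.83411)² + (+0.83411)² = 6.94474
Variance = 6.94474 / 8 = 0.86809
SE* = √0.86809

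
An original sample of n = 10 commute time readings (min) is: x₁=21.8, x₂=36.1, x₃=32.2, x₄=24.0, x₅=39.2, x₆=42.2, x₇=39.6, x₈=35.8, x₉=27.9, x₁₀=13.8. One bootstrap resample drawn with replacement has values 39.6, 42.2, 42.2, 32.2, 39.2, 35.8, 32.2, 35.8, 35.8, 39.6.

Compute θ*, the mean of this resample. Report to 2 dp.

θ* = 37.46

Mean = (39.6 + 42.2 + 42.2 + 32.2 + 39.2 + 35.8 + 32.2 + 35.8 + 35.8 + 39.6) / 10 = 374.60 / 10 = 37.46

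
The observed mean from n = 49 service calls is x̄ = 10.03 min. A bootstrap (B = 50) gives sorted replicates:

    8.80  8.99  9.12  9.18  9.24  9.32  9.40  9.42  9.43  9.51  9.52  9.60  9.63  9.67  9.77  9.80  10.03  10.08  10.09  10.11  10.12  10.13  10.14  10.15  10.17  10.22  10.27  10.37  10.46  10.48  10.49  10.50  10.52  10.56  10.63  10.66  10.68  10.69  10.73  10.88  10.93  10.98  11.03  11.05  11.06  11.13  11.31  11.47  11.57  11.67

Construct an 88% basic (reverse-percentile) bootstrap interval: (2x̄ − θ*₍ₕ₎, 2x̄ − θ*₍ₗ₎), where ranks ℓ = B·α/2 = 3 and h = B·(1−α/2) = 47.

Percentile endpoints at ranks 3 and 47: θ*₍3₎ = 9.12, θ*₍47₎ = 11.31.
Basic interval reflects these around x̄:
  lower = 2 × 10.03 − 11.31 = 8.75
  upper = 2 × 10.03 − 9.12 = 10.94

(8.75, 10.94)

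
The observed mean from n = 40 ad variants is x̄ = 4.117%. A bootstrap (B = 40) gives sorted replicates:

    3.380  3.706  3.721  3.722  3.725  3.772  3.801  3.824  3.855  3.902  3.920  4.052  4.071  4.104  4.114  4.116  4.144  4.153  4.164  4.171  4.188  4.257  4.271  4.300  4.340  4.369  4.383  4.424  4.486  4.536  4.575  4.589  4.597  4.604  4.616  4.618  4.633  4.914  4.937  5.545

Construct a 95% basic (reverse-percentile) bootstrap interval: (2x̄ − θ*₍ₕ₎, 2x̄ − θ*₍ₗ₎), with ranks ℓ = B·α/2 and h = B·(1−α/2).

Percentile endpoints at ranks 1 and 39: θ*₍1₎ = 3.380, θ*₍39₎ = 4.937.
Basic interval reflects these around x̄:
  lower = 2 × 4.117 − 4.937 = 3.297
  upper = 2 × 4.117 − 3.380 = 4.854

(3.297, 4.854)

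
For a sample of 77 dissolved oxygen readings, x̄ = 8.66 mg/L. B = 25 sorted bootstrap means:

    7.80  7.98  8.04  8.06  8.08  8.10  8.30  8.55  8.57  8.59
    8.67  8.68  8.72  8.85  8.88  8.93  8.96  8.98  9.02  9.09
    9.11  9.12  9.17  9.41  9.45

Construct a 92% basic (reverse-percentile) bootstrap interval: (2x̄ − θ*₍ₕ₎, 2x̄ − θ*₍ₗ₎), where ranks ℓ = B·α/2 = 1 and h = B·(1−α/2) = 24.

Percentile endpoints at ranks 1 and 24: θ*₍1₎ = 7.80, θ*₍24₎ = 9.41.
Basic interval reflects these around x̄:
  lower = 2 × 8.66 − 9.41 = 7.91
  upper = 2 × 8.66 − 7.80 = 9.52

(7.91, 9.52)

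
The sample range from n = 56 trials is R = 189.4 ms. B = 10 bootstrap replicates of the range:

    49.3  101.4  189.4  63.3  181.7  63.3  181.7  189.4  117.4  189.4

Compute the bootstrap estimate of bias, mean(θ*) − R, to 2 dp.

bias = −56.77

mean(θ*) = (49.3 + 101.4 + 189.4 + 63.3 + 181.7 + 63.3 + 181.7 + 189.4 + 117.4 + 189.4) / 10 = 132.630
bias = 132.630 − 189.4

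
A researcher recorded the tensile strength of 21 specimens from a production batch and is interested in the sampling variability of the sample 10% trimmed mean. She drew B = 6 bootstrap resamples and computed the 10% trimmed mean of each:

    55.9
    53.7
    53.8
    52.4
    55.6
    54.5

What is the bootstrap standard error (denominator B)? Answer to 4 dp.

SE* = 1.1908

Bootstrap SE is the standard deviation of the 6 replicate 10% trimmed means.
Mean of replicates: (55.9 + 53.7 + 53.8 + 52.4 + 55.6 + 54.5) / 6 = 325.90000 / 6 = 54.31667
Sum of squared deviations: (+1.58333)² + (−0.61667)² + (−0.51667)² + (−1.91667)² + (+1.28333)² + (+0.18333)² = 8.50833
Variance = 8.50833 / 6 = 1.41806
SE* = √1.41806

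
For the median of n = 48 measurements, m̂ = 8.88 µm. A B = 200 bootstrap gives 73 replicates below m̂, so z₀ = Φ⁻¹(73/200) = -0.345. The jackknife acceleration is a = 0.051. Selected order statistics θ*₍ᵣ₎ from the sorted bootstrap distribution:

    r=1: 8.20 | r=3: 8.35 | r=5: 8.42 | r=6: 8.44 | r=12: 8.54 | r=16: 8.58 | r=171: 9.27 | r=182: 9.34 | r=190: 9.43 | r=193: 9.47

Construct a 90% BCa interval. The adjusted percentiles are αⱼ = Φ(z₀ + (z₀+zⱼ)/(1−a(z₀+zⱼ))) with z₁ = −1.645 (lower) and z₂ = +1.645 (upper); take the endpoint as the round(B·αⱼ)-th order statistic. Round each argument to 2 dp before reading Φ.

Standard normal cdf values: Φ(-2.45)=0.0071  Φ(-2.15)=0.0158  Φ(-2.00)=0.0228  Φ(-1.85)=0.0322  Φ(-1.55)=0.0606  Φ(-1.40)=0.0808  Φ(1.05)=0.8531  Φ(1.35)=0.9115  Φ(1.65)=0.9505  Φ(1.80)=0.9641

Lower: z₀ + z₁ = -0.345 + (-1.645) = -1.990; 1 − a(z₀+z₁) = 1 − (0.051)(-1.990) = 1.1015; argument = -0.345 + (-1.990)/1.1015 = -2.1516 → -2.15.
α₁ = Φ(-2.15) = 0.0158; rank = round(200 × 0.0158) = 3; θ*₍3₎ = 8.35.
Upper: z₀ + z₂ = 1.300; 1 − a(z₀+z₂) = 0.9337; argument = 1.0473 → 1.05; α₂ = 0.8531; rank = 171; θ*₍171₎ = 9.27.

(8.35, 9.27)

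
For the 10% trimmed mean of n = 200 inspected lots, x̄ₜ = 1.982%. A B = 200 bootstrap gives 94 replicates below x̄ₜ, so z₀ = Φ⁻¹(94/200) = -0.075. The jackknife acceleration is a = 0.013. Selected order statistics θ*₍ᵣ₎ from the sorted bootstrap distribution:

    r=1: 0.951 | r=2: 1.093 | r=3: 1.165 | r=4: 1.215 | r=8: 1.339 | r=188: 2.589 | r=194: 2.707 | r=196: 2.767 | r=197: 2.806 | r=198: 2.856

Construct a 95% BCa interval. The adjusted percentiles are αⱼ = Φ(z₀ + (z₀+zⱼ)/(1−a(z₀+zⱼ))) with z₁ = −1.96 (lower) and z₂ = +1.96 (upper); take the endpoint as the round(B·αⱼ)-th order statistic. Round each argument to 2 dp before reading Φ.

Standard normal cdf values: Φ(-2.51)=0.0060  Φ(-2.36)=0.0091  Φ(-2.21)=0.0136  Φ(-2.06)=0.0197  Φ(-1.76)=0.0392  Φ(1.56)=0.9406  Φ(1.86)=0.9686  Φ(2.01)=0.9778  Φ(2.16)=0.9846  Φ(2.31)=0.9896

Lower: z₀ + z₁ = -0.075 + (-1.960) = -2.035; 1 − a(z₀+z₁) = 1 − (0.013)(-2.035) = 1.0265; argument = -0.075 + (-2.035)/1.0265 = -2.0576 → -2.06.
α₁ = Φ(-2.06) = 0.0197; rank = round(200 × 0.0197) = 4; θ*₍4₎ = 1.215.
Upper: z₀ + z₂ = 1.885; 1 − a(z₀+z₂) = 0.9755; argument = 1.8574 → 1.86; α₂ = 0.9686; rank = 194; θ*₍194₎ = 2.707.

(1.215, 2.707)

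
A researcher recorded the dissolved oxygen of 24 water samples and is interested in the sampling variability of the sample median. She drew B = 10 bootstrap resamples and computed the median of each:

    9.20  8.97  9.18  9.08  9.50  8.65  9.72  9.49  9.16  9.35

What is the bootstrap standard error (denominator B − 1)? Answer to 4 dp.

SE* = 0.3036

Bootstrap SE is the standard deviation of the 10 replicate medians.
Mean of replicates: (9.20 + 8.97 + 9.18 + 9.08 + 9.50 + 8.65 + 9.72 + 9.49 + 9.16 + 9.35) / 10 = 92.30000 / 10 = 9.23000
Sum of squared deviations: (−0.03000)² + (−0.26000)² + (−0.05000)² + (−0.15000)² + (+0.27000)² + (−0.58000)² + (+0.49000)² + (+0.26000)² + (−0.07000)² + (+0.12000)² = 0.82980
Variance = 0.82980 / 9 = 0.09220
SE* = √0.09220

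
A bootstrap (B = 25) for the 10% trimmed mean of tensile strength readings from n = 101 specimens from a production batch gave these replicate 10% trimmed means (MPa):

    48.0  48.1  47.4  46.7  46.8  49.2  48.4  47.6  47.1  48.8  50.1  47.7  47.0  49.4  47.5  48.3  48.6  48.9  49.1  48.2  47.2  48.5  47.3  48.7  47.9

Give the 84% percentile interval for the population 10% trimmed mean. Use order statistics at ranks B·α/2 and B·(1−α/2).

(46.8, 49.2)

Sorted replicates: 46.7, 46.8, 47.0, 47.1, 47.2, 47.3, 47.4, 47.5, 47.6, 47.7, 47.9, 48.0, 48.1, 48.2, 48.3, 48.4, 48.5, 48.6, 48.7, 48.8, 48.9, 49.1, 49.2, 49.4, 50.1
α = 0.16; lower rank = 25 × 0.080 = 2; upper rank = 25 × 0.920 = 23.
The 2nd smallest replicate is 46.8; the 23rd is 49.2.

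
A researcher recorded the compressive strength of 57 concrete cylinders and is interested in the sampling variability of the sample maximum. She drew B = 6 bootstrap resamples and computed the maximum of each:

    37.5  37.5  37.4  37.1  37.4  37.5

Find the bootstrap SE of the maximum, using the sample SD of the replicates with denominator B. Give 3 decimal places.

SE* = 0.141

Bootstrap SE is the standard deviation of the 6 replicate maximums.
Mean of replicates: (37.5 + 37.5 + 37.4 + 37.1 + 37.4 + 37.5) / 6 = 224.4000 / 6 = 37.4000
Sum of squared deviations: (+0.1000)² + (+0.1000)² + (+0.0000)² + (−0.3000)² + (+0.0000)² + (+0.1000)² = 0.1200
Variance = 0.1200 / 6 = 0.0200
SE* = √0.0200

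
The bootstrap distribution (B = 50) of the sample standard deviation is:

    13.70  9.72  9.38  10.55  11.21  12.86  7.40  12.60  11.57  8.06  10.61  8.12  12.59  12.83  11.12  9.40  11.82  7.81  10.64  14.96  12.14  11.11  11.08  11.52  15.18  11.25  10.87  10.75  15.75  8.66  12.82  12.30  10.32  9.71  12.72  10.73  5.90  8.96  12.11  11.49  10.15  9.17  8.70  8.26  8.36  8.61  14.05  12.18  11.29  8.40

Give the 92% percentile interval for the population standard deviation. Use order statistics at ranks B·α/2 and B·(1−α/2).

(7.40, 14.96)

Sorted replicates: 5.90, 7.40, 7.81, 8.06, 8.12, 8.26, 8.36, 8.40, 8.61, 8.66, 8.70, 8.96, 9.17, 9.38, 9.40, 9.71, 9.72, 10.15, 10.32, 10.55, 10.61, 10.64, 10.73, 10.75, 10.87, 11.08, 11.11, 11.12, 11.21, 11.25, 11.29, 11.49, 11.52, 11.57, 11.82, 12.11, 12.14, 12.18, 12.30, 12.59, 12.60, 12.72, 12.82, 12.83, 12.86, 13.70, 14.05, 14.96, 15.18, 15.75
α = 0.08; lower rank = 50 × 0.040 = 2; upper rank = 50 × 0.960 = 48.
The 2nd smallest replicate is 7.40; the 48th is 14.96.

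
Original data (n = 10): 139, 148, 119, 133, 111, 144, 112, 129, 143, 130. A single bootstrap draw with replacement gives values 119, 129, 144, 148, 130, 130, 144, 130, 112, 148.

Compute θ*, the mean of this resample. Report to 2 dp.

Mean = (119 + 129 + 144 + 148 + 130 + 130 + 144 + 130 + 112 + 148) / 10 = 1334.0 / 10 = 133.40

θ* = 133.40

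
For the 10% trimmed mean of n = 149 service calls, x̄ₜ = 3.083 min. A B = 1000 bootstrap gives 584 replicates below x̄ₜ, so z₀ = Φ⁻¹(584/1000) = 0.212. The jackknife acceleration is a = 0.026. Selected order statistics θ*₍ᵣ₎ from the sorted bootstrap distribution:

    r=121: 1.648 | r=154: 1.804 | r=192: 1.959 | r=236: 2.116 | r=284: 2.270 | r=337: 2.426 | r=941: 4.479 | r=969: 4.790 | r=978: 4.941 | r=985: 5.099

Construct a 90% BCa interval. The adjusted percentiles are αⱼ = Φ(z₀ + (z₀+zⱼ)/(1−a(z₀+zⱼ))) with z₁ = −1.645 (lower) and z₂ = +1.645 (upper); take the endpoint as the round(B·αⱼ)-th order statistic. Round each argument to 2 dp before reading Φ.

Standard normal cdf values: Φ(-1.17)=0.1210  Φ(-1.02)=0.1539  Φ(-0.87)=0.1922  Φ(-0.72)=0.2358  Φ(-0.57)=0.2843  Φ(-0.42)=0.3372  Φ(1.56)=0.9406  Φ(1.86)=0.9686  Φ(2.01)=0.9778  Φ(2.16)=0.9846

Lower: z₀ + z₁ = 0.212 + (-1.645) = -1.433; 1 − a(z₀+z₁) = 1 − (0.026)(-1.433) = 1.0373; argument = 0.212 + (-1.433)/1.0373 = -1.1695 → -1.17.
α₁ = Φ(-1.17) = 0.1210; rank = round(1000 × 0.1210) = 121; θ*₍121₎ = 1.648.
Upper: z₀ + z₂ = 1.857; 1 − a(z₀+z₂) = 0.9517; argument = 2.1632 → 2.16; α₂ = 0.9846; rank = 985; θ*₍985₎ = 5.099.

(1.648, 5.099)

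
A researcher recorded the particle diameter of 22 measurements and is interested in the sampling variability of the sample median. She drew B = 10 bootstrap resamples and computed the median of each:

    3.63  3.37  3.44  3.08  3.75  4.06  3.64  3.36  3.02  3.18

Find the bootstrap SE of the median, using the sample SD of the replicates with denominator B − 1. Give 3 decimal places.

SE* = 0.323

Bootstrap SE is the standard deviation of the 10 replicate medians.
Mean of replicates: (3.63 + 3.37 + 3.44 + 3.08 + 3.75 + 4.06 + 3.64 + 3.36 + 3.02 + 3.18) / 10 = 34.5300 / 10 = 3.4530
Sum of squared deviations: (+0.1770)² + (−0.0830)² + (−0.0130)² + (−0.3730)² + (+0.2970)² + (+0.6070)² + (+0.1870)² + (−0.0930)² + (−0.4330)² + (−0.2730)² = 0.9398
Variance = 0.9398 / 9 = 0.1044
SE* = √0.1044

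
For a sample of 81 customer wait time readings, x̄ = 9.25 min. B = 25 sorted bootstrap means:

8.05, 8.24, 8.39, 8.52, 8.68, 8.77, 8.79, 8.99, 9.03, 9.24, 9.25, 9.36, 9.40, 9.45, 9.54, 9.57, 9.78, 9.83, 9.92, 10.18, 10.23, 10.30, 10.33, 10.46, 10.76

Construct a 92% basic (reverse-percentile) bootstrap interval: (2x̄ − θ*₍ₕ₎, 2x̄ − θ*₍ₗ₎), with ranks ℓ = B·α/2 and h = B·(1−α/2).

(8.04, 10.45)

Percentile endpoints at ranks 1 and 24: θ*₍1₎ = 8.05, θ*₍24₎ = 10.46.
Basic interval reflects these around x̄:
  lower = 2 × 9.25 − 10.46 = 8.04
  upper = 2 × 9.25 − 8.05 = 10.45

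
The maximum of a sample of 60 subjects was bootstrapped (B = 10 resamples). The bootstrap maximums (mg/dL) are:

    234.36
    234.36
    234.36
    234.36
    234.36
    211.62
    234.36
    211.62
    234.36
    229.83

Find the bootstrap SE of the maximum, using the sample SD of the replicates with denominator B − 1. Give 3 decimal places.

SE* = 9.455

Bootstrap SE is the standard deviation of the 10 replicate maximums.
Mean of replicates: (234.36 + 234.36 + 234.36 + 234.36 + 234.36 + 211.62 + 234.36 + 211.62 + 234.36 + 229.83) / 10 = 2293.5900 / 10 = 229.3590
Sum of squared deviations: (+5.0010)² + (+5.0010)² + (+5.0010)² + (+5.0010)² + (+5.0010)² + (−17.7390)² + (+5.0010)² + (−17.7390)² + (+5.0010)² + (+0.4710)² = 804.6361
Variance = 804.6361 / 9 = 89.4040
SE* = √89.4040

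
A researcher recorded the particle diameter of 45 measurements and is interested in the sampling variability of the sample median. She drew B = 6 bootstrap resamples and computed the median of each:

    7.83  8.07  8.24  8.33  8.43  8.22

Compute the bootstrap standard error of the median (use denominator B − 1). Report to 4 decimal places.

Bootstrap SE is the standard deviation of the 6 replicate medians.
Mean of replicates: (7.83 + 8.07 + 8.24 + 8.33 + 8.43 + 8.22) / 6 = 49.12000 / 6 = 8.18667
Sum of squared deviations: (−0.35667)² + (−0.11667)² + (+0.05333)² + (+0.14333)² + (+0.24333)² + (+0.03333)² = 0.22453
Variance = 0.22453 / 5 = 0.04491
SE* = √0.04491

SE* = 0.2119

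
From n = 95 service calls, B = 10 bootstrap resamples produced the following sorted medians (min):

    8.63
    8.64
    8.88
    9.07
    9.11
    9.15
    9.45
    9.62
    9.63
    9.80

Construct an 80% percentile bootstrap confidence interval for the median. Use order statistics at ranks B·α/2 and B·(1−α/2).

(8.63, 9.63)

α = 0.20; lower rank = 10 × 0.100 = 1; upper rank = 10 × 0.900 = 9.
The 1st smallest replicate is 8.63; the 9th is 9.63.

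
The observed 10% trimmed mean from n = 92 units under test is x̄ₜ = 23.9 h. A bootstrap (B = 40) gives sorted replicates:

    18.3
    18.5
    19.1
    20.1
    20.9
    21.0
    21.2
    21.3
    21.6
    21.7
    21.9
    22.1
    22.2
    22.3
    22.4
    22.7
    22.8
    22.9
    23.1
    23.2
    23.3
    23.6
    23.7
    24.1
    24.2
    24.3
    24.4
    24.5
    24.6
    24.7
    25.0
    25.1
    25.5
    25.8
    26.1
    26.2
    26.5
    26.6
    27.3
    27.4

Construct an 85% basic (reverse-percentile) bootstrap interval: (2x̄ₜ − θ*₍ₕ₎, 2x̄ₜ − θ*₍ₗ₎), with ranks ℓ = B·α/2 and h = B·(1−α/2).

Percentile endpoints at ranks 3 and 37: θ*₍3₎ = 19.1, θ*₍37₎ = 26.5.
Basic interval reflects these around x̄ₜ:
  lower = 2 × 23.9 − 26.5 = 21.3
  upper = 2 × 23.9 − 19.1 = 28.7

(21.3, 28.7)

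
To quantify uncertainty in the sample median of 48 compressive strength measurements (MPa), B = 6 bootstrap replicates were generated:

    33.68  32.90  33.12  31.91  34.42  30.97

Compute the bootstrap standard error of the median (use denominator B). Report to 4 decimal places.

Bootstrap SE is the standard deviation of the 6 replicate medians.
Mean of replicates: (33.68 + 32.90 + 33.12 + 31.91 + 34.42 + 30.97) / 6 = 197.00000 / 6 = 32.83333
Sum of squared deviations: (+0.84667)² + (+0.06667)² + (+0.28667)² + (−0.92333)² + (+1.58667)² + (−1.86333)² = 7.64553
Variance = 7.64553 / 6 = 1.27426
SE* = √1.27426

SE* = 1.1288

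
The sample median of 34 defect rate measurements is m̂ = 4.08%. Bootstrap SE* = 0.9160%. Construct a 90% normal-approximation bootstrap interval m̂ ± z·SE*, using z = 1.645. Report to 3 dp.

Margin = 1.645 × 0.9160 = 1.5068
Interval: 4.08 ± 1.5068

(2.573, 5.587)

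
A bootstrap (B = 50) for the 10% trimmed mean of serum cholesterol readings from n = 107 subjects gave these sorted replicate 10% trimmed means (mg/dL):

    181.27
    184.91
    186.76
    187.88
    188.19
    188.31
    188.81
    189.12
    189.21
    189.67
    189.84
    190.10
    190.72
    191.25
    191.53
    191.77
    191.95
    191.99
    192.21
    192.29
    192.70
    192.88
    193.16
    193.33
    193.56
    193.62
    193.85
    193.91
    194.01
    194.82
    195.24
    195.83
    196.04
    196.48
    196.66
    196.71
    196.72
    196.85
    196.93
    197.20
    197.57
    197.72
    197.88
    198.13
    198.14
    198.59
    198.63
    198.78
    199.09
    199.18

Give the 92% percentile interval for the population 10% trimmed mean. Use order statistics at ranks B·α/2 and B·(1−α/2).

(184.91, 198.78)

α = 0.08; lower rank = 50 × 0.040 = 2; upper rank = 50 × 0.960 = 48.
The 2nd smallest replicate is 184.91; the 48th is 198.78.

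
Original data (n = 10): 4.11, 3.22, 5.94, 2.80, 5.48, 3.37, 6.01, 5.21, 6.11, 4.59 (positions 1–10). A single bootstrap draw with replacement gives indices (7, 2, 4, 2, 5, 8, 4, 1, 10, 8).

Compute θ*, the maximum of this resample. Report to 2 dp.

θ* = 6.01

Resample values: 6.01, 3.22, 2.80, 3.22, 5.48, 5.21, 2.80, 4.11, 4.59, 5.21.
Maximum = 6.01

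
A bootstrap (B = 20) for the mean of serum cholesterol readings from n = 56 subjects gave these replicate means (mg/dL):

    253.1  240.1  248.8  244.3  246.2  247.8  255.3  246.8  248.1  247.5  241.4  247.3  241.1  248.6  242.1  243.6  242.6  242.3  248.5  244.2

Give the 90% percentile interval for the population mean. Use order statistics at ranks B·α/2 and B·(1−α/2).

(240.1, 253.1)

Sorted replicates: 240.1, 241.1, 241.4, 242.1, 242.3, 242.6, 243.6, 244.2, 244.3, 246.2, 246.8, 247.3, 247.5, 247.8, 248.1, 248.5, 248.6, 248.8, 253.1, 255.3
α = 0.10; lower rank = 20 × 0.050 = 1; upper rank = 20 × 0.950 = 19.
The 1st smallest replicate is 240.1; the 19th is 253.1.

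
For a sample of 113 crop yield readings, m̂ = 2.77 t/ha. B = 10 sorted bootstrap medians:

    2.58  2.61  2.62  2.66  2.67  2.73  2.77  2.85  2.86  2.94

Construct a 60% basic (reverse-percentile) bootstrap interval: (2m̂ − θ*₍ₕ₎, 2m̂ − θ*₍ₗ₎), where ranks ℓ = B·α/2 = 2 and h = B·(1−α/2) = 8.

(2.69, 2.93)

Percentile endpoints at ranks 2 and 8: θ*₍2₎ = 2.61, θ*₍8₎ = 2.85.
Basic interval reflects these around m̂:
  lower = 2 × 2.77 − 2.85 = 2.69
  upper = 2 × 2.77 − 2.61 = 2.93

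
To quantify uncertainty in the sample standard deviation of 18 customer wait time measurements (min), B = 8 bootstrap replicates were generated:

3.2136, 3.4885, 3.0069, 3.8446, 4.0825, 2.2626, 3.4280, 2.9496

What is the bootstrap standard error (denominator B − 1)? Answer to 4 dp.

Bootstrap SE is the standard deviation of the 8 replicate standard deviations.
Mean of replicates: (3.2136 + 3.4885 + 3.0069 + 3.8446 + 4.0825 + 2.2626 + 3.4280 + 2.9496) / 8 = 26.27630 / 8 = 3.28454
Sum of squared deviations: (−0.07094)² + (+0.20396)² + (−0.27764)² + (+0.56006)² + (+0.79796)² + (−1.02194)² + (+0.14346)² + (−0.33494)² = 2.25125
Variance = 2.25125 / 7 = 0.32161
SE* = √0.32161

SE* = 0.5671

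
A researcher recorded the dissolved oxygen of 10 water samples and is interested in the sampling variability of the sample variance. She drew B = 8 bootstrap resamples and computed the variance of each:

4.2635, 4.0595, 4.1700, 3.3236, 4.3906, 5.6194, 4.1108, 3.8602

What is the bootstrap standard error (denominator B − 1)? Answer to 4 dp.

SE* = 0.6505

Bootstrap SE is the standard deviation of the 8 replicate variances.
Mean of replicates: (4.2635 + 4.0595 + 4.1700 + 3.3236 + 4.3906 + 5.6194 + 4.1108 + 3.8602) / 8 = 33.79760 / 8 = 4.22470
Sum of squared deviations: (+0.03880)² + (−0.16520)² + (−0.05470)² + (−0.90110)² + (+0.16590)² + (+1.39470)² + (−0.11390)² + (−0.36450)² = 2.96231
Variance = 2.96231 / 7 = 0.42319
SE* = √0.42319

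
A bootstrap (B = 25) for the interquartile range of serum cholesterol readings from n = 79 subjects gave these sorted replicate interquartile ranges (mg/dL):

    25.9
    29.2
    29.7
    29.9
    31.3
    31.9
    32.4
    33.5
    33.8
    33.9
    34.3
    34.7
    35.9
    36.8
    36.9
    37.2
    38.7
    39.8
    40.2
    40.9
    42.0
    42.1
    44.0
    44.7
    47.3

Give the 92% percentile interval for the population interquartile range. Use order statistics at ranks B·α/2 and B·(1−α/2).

α = 0.08; lower rank = 25 × 0.040 = 1; upper rank = 25 × 0.960 = 24.
The 1st smallest replicate is 25.9; the 24th is 44.7.

(25.9, 44.7)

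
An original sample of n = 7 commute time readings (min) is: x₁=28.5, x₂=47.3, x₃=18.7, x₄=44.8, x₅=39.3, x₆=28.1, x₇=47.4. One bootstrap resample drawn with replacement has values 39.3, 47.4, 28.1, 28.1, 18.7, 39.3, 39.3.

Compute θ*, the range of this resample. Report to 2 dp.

θ* = 28.70

Range = 47.4 − 18.7 = 28.70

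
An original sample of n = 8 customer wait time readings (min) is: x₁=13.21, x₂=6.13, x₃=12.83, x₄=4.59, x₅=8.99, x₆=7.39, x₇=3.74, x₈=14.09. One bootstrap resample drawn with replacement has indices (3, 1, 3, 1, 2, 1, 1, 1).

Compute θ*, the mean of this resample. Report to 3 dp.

Resample values: 12.83, 13.21, 12.83, 13.21, 6.13, 13.21, 13.21, 13.21.
Mean = (12.83 + 13.21 + 12.83 + 13.21 + 6.13 + 13.21 + 13.21 + 13.21) / 8 = 97.840 / 8 = 12.230

θ* = 12.230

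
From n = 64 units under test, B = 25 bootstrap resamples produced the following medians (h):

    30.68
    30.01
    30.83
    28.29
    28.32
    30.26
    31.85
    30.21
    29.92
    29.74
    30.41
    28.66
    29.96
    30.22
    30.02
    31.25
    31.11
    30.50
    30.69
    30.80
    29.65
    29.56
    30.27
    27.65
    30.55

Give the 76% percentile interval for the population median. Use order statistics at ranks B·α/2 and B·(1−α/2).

Sorted replicates: 27.65, 28.29, 28.32, 28.66, 29.56, 29.65, 29.74, 29.92, 29.96, 30.01, 30.02, 30.21, 30.22, 30.26, 30.27, 30.41, 30.50, 30.55, 30.68, 30.69, 30.80, 30.83, 31.11, 31.25, 31.85
α = 0.24; lower rank = 25 × 0.120 = 3; upper rank = 25 × 0.880 = 22.
The 3rd smallest replicate is 28.32; the 22nd is 30.83.

(28.32, 30.83)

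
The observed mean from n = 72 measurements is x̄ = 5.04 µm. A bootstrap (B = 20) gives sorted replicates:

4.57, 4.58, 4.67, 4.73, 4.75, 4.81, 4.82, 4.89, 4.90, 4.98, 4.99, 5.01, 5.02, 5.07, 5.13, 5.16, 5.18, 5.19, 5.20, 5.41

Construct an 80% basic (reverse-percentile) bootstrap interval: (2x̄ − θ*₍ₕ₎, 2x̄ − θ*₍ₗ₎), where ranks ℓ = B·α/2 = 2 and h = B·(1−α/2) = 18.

Percentile endpoints at ranks 2 and 18: θ*₍2₎ = 4.58, θ*₍18₎ = 5.19.
Basic interval reflects these around x̄:
  lower = 2 × 5.04 − 5.19 = 4.89
  upper = 2 × 5.04 − 4.58 = 5.50

(4.89, 5.50)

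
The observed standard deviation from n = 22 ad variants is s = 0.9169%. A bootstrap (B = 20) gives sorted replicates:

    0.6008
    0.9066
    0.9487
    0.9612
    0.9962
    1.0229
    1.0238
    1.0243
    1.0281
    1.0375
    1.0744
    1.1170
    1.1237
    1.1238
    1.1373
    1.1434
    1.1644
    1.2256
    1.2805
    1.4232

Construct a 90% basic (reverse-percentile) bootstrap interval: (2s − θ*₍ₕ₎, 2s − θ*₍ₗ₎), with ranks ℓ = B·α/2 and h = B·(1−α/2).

Percentile endpoints at ranks 1 and 19: θ*₍1₎ = 0.6008, θ*₍19₎ = 1.2805.
Basic interval reflects these around s:
  lower = 2 × 0.9169 − 1.2805 = 0.5533
  upper = 2 × 0.9169 − 0.6008 = 1.2330

(0.5533, 1.2330)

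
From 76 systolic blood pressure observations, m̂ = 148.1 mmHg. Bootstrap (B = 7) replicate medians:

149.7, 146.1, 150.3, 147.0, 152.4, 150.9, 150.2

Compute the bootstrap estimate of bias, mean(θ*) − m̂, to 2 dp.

bias = +1.41

mean(θ*) = (149.7 + 146.1 + 150.3 + 147.0 + 152.4 + 150.9 + 150.2) / 7 = 149.514
bias = 149.514 − 148.1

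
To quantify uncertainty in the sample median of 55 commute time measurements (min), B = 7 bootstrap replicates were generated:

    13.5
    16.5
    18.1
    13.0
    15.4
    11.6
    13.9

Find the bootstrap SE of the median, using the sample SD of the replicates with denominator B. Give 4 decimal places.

SE* = 2.0617

Bootstrap SE is the standard deviation of the 7 replicate medians.
Mean of replicates: (13.5 + 16.5 + 18.1 + 13.0 + 15.4 + 11.6 + 13.9) / 7 = 102.00000 / 7 = 14.57143
Sum of squared deviations: (−1.07143)² + (+1.92857)² + (+3.52857)² + (−1.57143)² + (+0.82857)² + (−2.97143)² + (−0.67143)² = 29.75429
Variance = 29.75429 / 7 = 4.25061
SE* = √4.25061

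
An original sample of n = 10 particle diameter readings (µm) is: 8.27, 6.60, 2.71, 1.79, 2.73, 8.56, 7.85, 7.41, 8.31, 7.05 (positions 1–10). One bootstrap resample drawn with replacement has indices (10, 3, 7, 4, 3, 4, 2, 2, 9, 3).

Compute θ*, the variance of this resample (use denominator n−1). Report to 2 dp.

θ* = 7.15

Resample values: 7.05, 2.71, 7.85, 1.79, 2.71, 1.79, 6.60, 6.60, 8.31, 2.71.
Mean = 4.8120; sum of squared deviations = 64.3882
s² = 64.3882 / 9 = 7.1542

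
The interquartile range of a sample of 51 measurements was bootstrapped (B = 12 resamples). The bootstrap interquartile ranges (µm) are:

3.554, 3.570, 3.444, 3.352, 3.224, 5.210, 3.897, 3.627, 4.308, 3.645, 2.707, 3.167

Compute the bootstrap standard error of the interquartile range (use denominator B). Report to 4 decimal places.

SE* = 0.6040

Bootstrap SE is the standard deviation of the 12 replicate interquartile ranges.
Mean of replicates: (3.554 + 3.570 + 3.444 + 3.352 + 3.224 + 5.210 + 3.897 + 3.627 + 4.308 + 3.645 + 2.707 + 3.167) / 12 = 43.70500 / 12 = 3.64208
Sum of squared deviations: (−0.08808)² + (−0.07208)² + (−0.19808)² + (−0.29008)² + (−0.41808)² + (+1.56792)² + (+0.25492)² + (−0.01508)² + (+0.66592)² + (+0.00292)² + (−0.93508)² + (−0.47508)² = 4.37824
Variance = 4.37824 / 12 = 0.36485
SE* = √0.36485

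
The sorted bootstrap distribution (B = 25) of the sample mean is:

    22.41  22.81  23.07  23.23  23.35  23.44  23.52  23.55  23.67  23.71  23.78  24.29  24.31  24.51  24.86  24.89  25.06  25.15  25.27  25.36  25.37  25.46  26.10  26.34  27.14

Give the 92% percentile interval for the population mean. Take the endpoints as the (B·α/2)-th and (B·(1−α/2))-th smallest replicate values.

(22.41, 26.34)

α = 0.08; lower rank = 25 × 0.040 = 1; upper rank = 25 × 0.960 = 24.
The 1st smallest replicate is 22.41; the 24th is 26.34.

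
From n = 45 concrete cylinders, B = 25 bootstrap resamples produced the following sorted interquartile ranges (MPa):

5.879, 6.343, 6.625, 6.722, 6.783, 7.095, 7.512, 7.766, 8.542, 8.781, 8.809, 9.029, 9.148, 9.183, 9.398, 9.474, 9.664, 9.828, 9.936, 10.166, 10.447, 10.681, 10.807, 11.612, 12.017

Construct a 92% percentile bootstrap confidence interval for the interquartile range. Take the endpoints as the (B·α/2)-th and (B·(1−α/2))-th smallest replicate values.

(5.879, 11.612)

α = 0.08; lower rank = 25 × 0.040 = 1; upper rank = 25 × 0.960 = 24.
The 1st smallest replicate is 5.879; the 24th is 11.612.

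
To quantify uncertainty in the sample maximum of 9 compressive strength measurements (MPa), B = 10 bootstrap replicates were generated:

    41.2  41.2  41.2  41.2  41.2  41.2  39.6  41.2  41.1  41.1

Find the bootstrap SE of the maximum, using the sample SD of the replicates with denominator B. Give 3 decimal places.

SE* = 0.475

Bootstrap SE is the standard deviation of the 10 replicate maximums.
Mean of replicates: (41.2 + 41.2 + 41.2 + 41.2 + 41.2 + 41.2 + 39.6 + 41.2 + 41.1 + 41.1) / 10 = 410.2000 / 10 = 41.0200
Sum of squared deviations: (+0.1800)² + (+0.1800)² + (+0.1800)² + (+0.1800)² + (+0.1800)² + (+0.1800)² + (−1.4200)² + (+0.1800)² + (+0.0800)² + (+0.0800)² = 2.2560
Variance = 2.2560 / 10 = 0.2256
SE* = √0.2256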